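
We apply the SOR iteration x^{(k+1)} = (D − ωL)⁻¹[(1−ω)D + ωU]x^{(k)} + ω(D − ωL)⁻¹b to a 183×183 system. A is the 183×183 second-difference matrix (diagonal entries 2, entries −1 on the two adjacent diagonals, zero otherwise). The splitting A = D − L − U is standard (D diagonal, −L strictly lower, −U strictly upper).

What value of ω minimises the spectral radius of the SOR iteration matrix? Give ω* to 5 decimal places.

ρ_J = max_k |cos(kπ/184)| = cos(π/184) = 0.99985
√(1−ρ_J²) = |sin(π/184)| = 0.017073
[ω*] 2 ÷ (1 + 0.017073) = 2 ÷ 1.017073 = 1.96643.
ρ_SOR = ω* − 1 ≈ 0.96643.

ω* = 1.96643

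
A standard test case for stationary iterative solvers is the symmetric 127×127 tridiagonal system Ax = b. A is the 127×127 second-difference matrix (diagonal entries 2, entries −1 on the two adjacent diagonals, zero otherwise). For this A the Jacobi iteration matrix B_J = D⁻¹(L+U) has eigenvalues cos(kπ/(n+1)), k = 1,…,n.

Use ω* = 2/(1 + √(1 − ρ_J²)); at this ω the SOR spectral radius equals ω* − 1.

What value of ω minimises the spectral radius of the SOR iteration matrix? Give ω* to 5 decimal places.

spectrum of D⁻¹(L+U) = {cos(kπ/128) : 1≤k≤127}; ρ_J = cos(π/128) = 0.99970.
√(1−ρ_J²) simplifies to sin(π/128) = 0.024541.
So ω* = 2/1.024541 = 1.95209 (Young).
At ω = 1.95209 every |λ(B_ω)| = ω−1, so ρ_SOR = 0.95209.

ω* = 1.95209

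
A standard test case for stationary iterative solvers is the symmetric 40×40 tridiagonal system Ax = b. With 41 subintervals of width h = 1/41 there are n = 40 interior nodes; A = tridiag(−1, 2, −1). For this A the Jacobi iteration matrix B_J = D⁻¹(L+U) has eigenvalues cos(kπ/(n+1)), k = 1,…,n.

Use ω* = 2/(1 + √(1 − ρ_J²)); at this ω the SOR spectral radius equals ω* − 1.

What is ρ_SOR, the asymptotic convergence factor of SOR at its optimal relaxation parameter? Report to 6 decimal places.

ρ_SOR = 0.857788

With n=40, ρ(Jacobi) = cos(π/41) = 0.997066.
√(1−ρ_J²) = |sin(π/41)| = 0.0765493
ω* = 2/(1+0.0765493) = 1.857788
ρ_SOR = ω* − 1 = 1.857788 − 1 = 0.857788.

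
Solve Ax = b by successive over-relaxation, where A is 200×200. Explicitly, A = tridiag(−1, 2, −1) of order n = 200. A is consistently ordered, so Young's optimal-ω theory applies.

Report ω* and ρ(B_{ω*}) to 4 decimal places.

ρ_J = max_k |cos(kπ/201)| = cos(π/201) = 0.9999
√(1−ρ_J²) simplifies to sin(π/201) = 0.01563.
ω* = 2/(1 + 0.01563) = 2/1.01563 = 1.9692.
ρ_SOR = ω* − 1 = 1.9692 − 1 = 0.9692.

ω* = 1.9692, ρ_SOR = 0.9692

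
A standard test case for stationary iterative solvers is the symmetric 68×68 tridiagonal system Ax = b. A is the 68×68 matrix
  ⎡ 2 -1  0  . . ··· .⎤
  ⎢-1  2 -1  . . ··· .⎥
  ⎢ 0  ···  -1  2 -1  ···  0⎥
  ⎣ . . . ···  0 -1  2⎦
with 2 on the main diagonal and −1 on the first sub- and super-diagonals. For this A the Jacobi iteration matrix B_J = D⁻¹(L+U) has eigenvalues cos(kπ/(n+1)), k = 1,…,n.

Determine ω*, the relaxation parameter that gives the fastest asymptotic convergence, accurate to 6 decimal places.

ω* = 1.912934

[ρ_J] n=68: ρ(B_J) = cos(π/(n+1)) = cos(π/69) = 0.998964.
√(1 − cos²(π/69)) = sin(π/69) ≈ 0.0455146.
ω* = 2/(1 + 0.0455146) = 2/1.0455146 = 1.912934.
ρ_SOR = ω* − 1 = 1.912934 − 1 = 0.912934.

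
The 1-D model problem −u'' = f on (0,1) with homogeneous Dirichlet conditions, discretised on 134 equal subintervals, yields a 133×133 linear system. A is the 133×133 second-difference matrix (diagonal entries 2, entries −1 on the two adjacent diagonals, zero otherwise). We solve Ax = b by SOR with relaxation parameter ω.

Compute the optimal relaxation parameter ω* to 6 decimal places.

ω* = 1.954189

n=133: λ(B_J) = 1 − λ(A)/2 = cos(kπ/134); k=1 gives ρ_J = 0.999725.
√(1−ρ_J²) simplifies to sin(π/134) = 0.0234426.
Then 2/(1+√(1−ρ_J²)) = 2/(1+0.0234426); ω* = 2/1.0234426 = 1.954189.
ρ_SOR = ω* − 1 = 1.954189 − 1 = 0.954189.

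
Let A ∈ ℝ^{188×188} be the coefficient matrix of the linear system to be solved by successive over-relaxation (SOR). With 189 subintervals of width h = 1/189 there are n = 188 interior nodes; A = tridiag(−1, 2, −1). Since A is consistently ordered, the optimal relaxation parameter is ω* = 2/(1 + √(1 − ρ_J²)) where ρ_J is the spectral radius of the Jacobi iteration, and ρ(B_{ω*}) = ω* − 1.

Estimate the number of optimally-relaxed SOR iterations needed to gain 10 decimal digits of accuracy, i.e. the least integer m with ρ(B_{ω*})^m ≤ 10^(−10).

m = 693

½·tridiag(1,0,1) at n=188: λ_k = cos(kπ/189); max |λ| at k=1 ⇒ ρ_J = cos(π/189) ≈ 0.9998619.
root = sin(π/189) = 0.0166214  (since 1−cos² = sin²).
So ω* = 2/1.0166214 = 1.9673007 (Young).
ρ_SOR = ω* − 1 = 1.9673007 − 1 = 0.9673007.
m ≥ 10·ln10 / (−ln 0.9673007) = 692.594; smallest integer m = 693.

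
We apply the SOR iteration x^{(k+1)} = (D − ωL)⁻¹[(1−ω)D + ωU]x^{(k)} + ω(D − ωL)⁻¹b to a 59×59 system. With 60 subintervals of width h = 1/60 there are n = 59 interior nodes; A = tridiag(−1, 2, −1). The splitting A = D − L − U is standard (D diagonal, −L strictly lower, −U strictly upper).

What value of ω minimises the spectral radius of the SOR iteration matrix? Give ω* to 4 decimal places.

ω* = 1.9005

n=59: λ(B_J) = 1 − λ(A)/2 = cos(kπ/60); k=1 gives ρ_J = 0.9986.
root = sin(π/60) = 0.05234  (since 1−cos² = sin²).
Young: ω* = 2/(1+√(1−ρ_J²)) = 2/(1+0.05234) = 2/1.05234 = 1.9005.
and ρ(B_{ω*}) = 1.9005 − 1 = 0.9005.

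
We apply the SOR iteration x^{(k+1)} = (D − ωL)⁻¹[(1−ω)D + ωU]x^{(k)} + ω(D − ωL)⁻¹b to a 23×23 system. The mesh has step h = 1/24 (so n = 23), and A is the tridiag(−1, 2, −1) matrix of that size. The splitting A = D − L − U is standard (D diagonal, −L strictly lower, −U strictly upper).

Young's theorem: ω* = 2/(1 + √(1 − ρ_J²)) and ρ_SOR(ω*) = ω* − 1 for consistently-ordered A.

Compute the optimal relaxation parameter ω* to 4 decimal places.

ω* = 1.7691

With n=23, ρ(Jacobi) = cos(π/24) = 0.9914.
1 − cos²(π/24) = sin²(π/24) ⇒ √(1−ρ_J²) = sin(π/24) = 0.13053.
ω* = 2/(1 + 0.13053) = 2/1.13053 = 1.7691.
Hence ρ(B_{ω*}) = 1.7691 − 1 = 0.7691.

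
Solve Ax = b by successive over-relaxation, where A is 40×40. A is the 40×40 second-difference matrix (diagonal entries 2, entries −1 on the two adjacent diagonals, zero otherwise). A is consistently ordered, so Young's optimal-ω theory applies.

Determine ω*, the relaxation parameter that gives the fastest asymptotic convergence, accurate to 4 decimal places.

With n=40, ρ(Jacobi) = cos(π/41) = 0.9971.
√(1 − cos²(π/41)) = sin(π/41) ≈ 0.07655.
ω* = 2 / (1 + 0.07655) = 2 / 1.07655 ≈ 1.8578.
[ρ_SOR] ω* − 1 = 0.8578.

ω* = 1.8578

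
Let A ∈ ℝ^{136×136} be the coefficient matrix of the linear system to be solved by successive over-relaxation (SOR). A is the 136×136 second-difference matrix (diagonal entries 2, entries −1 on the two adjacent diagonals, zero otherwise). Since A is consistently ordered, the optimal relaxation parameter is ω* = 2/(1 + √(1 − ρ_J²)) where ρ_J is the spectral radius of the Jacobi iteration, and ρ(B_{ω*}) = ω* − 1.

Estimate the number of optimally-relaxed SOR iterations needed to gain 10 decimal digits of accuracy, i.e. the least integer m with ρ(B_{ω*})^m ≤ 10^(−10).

m = 503

½·tridiag(1,0,1) at n=136: λ_k = cos(kπ/137); max |λ| at k=1 ⇒ ρ_J = cos(π/137) ≈ 0.9997371.
1 − cos²(π/137) = sin²(π/137) ⇒ √(1−ρ_J²) = sin(π/137) = 0.0229293.
So ω* = 2/1.0229293 = 1.9551693 (Young).
At ω = 1.9551693 every |λ(B_ω)| = ω−1, so ρ_SOR = 0.9551693.
m ≥ 10·ln10 / (−ln 0.9551693) = 502.018; smallest integer m = 503.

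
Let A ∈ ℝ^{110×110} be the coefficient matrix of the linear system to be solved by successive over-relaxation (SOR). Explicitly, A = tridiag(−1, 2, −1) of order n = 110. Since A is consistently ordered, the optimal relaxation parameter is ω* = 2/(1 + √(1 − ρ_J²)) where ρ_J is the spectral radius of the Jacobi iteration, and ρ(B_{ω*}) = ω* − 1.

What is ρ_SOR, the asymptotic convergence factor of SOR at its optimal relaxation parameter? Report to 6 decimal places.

ρ_SOR = 0.944960

½·tridiag(1,0,1) at n=110: λ_k = cos(kπ/111); max |λ| at k=1 ⇒ ρ_J = cos(π/111) ≈ 0.999600.
√(1−ρ_J²) simplifies to sin(π/111) = 0.0282989.
Then 2/(1+√(1−ρ_J²)) = 2/(1+0.0282989); ω* = 2/1.0282989 = 1.944960.
ρ_SOR = ω* − 1 ≈ 0.944960.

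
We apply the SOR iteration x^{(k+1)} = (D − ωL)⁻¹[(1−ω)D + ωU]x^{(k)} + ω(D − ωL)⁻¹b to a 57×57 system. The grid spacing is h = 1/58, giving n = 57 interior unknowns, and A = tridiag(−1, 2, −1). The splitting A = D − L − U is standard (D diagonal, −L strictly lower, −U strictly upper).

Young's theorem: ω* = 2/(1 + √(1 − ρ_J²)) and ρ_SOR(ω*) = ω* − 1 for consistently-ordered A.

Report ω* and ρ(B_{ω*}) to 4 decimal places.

ω* = 1.8973, ρ_SOR = 0.8973

[ρ_J] n=57: ρ(B_J) = cos(π/(n+1)) = cos(π/58) = 0.9985.
1 − cos²(π/58) = sin²(π/58) ⇒ √(1−ρ_J²) = sin(π/58) = 0.05414.
[ω*] 2 ÷ (1 + 0.05414) = 2 ÷ 1.05414 = 1.8973.
[ρ_SOR] ω* − 1 = 0.8973.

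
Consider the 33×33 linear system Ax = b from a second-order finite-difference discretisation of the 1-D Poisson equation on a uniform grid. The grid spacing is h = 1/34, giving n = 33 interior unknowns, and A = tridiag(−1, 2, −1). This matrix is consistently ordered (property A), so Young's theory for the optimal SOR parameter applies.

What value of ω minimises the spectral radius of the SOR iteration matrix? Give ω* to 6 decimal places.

ω* = 1.831052

n=33: λ(B_J) = 1 − λ(A)/2 = cos(kπ/34); k=1 gives ρ_J = 0.995734.
1 − cos²(π/34) = sin²(π/34) ⇒ √(1−ρ_J²) = sin(π/34) = 0.0922684.
ω* = 2/(1 + 0.0922684) = 2/1.0922684 = 1.831052.
and ρ(B_{ω*}) = 1.831052 − 1 = 0.831052.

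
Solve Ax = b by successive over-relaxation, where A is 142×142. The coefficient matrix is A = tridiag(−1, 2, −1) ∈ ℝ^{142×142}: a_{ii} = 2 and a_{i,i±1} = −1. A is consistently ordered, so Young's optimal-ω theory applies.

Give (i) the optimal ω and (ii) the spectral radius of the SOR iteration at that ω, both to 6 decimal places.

ω* = 1.957010, ρ_SOR = 0.957010

ρ_J = max_k |cos(kπ/143)| = cos(π/143) = 0.999759
√(1−ρ_J²) simplifies to sin(π/143) = 0.0219674.
ω* = 2/(1+0.0219674) = 1.957010
At ω = 1.957010 every |λ(B_ω)| = ω−1, so ρ_SOR = 0.957010.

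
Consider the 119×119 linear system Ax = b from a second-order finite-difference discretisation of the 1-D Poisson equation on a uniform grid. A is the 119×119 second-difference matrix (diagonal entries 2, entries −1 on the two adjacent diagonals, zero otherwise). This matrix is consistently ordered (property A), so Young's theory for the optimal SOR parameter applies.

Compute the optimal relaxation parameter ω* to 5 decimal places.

With n=119, ρ(Jacobi) = cos(π/120) = 0.99966.
√(1−ρ_J²) = |sin(π/120)| = 0.026177
Young: ω* = 2/(1+√(1−ρ_J²)) = 2/(1+0.026177) = 2/1.026177 = 1.94898.
ρ(B_{ω*}) = ω*−1 = 0.94898

ω* = 1.94898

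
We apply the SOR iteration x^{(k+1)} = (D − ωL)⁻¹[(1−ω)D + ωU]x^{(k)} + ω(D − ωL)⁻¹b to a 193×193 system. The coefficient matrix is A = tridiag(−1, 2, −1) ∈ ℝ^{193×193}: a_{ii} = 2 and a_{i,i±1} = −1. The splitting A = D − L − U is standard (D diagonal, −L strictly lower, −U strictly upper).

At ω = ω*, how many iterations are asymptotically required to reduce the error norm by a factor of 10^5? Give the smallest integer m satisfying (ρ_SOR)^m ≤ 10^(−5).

spectrum of D⁻¹(L+U) = {cos(kπ/194) : 1≤k≤193}; ρ_J = cos(π/194) = 0.9998689.
√(1−ρ_J²) simplifies to sin(π/194) = 0.0161931.
ω* = 2 / (1 + 0.0161931) = 2 / 1.0161931 ≈ 1.9681299.
and ρ(B_{ω*}) = 1.9681299 − 1 = 0.9681299.
ρ_SOR^m ≤ 10^(−5) ⇔ m ≥ 5·ln10/(−ln 0.9681299) = 11.5129/0.032389 = 355.457; m = ⌈355.457⌉ = 356.

m = 356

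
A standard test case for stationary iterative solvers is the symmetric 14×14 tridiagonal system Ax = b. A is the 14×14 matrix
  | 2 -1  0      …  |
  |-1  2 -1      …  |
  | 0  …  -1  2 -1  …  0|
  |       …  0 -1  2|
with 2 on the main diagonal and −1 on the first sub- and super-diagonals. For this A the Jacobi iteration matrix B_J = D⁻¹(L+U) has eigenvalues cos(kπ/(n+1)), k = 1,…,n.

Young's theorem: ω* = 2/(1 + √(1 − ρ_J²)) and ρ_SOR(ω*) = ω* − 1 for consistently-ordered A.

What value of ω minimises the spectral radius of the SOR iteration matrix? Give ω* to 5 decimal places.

B_J for the 14×14 system has eigenvalues cos(kπ/15); ρ_J = cos(π/15) = 0.97815.
1 − cos²(π/15) = sin²(π/15) ⇒ √(1−ρ_J²) = sin(π/15) = 0.207912.
ω* = 2 / (1 + 0.207912) = 2 / 1.207912 ≈ 1.65575.
[ρ_SOR] ω* − 1 = 0.65575.

ω* = 1.65575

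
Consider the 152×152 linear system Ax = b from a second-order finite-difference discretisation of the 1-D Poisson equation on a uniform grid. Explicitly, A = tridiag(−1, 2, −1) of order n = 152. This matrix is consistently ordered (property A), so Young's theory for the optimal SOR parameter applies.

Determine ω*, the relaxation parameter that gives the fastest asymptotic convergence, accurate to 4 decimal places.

With n=152, ρ(Jacobi) = cos(π/153) = 0.9998.
1 − cos²(π/153) = sin²(π/153) ⇒ √(1−ρ_J²) = sin(π/153) = 0.02053.
So ω* = 2/1.02053 = 1.9598 (Young).
At ω = 1.9598 every |λ(B_ω)| = ω−1, so ρ_SOR = 0.9598.

ω* = 1.9598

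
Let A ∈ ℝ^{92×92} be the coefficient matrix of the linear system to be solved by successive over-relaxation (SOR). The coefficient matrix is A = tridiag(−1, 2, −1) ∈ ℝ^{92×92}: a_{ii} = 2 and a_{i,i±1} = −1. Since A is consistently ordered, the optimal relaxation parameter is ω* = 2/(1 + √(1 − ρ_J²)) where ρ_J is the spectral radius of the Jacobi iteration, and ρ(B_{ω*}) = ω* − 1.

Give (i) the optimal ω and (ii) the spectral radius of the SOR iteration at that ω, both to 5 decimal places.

ω* = 1.93466, ρ_SOR = 0.93466

½·tridiag(1,0,1) at n=92: λ_k = cos(kπ/93); max |λ| at k=1 ⇒ ρ_J = cos(π/93) ≈ 0.99943.
√(1 − cos²(π/93)) = sin(π/93) ≈ 0.033774.
ω* = 2/(1+0.033774) = 1.93466
ρ(B_{ω*}) = ω*−1 = 0.93466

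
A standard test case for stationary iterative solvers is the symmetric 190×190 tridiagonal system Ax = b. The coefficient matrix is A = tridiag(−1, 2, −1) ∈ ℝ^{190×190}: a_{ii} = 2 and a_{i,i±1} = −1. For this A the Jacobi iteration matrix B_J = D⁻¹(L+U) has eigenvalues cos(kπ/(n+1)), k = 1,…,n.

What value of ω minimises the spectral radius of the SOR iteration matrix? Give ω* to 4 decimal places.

With n=190, ρ(Jacobi) = cos(π/191) = 0.9999.
root = sin(π/191) = 0.01645  (since 1−cos² = sin²).
ω* = 2/(1 + 0.01645) = 2/1.01645 = 1.9676.
and ρ(B_{ω*}) = 1.9676 − 1 = 0.9676.

ω* = 1.9676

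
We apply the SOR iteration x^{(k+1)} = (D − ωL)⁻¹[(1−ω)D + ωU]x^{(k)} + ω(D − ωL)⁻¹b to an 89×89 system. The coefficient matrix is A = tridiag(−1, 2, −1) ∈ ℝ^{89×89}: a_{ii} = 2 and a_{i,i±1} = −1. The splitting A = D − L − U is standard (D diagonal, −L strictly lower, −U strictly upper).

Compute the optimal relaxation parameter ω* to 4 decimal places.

ω* = 1.9326

[ρ_J] n=89: ρ(B_J) = cos(π/(n+1)) = cos(π/90) = 0.9994.
√(1 − cos²(π/90)) = sin(π/90) ≈ 0.03490.
So ω* = 2/1.03490 = 1.9326 (Young).
ρ_SOR = ω* − 1 ≈ 0.9326.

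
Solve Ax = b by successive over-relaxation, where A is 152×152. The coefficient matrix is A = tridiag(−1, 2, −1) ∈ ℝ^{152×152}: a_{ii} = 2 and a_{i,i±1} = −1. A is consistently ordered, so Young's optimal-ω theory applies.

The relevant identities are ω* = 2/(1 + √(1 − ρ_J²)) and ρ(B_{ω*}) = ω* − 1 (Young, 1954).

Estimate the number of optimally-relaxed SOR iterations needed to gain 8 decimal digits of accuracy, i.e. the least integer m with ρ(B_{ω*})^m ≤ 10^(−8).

m = 449

spectrum of D⁻¹(L+U) = {cos(kπ/153) : 1≤k≤152}; ρ_J = cos(π/153) = 0.9997892.
√(1 − cos²(π/153)) = sin(π/153) ≈ 0.0205318.
So ω* = 2/1.0205318 = 1.9597625 (Young).
ρ(B_{ω*}) = ω*−1 = 0.9597625
ρ_SOR^m ≤ 10^(−8) ⇔ m ≥ 8·ln10/(−ln 0.9597625) = 18.4207/0.0410694 = 448.526; m = ⌈448.526⌉ = 449.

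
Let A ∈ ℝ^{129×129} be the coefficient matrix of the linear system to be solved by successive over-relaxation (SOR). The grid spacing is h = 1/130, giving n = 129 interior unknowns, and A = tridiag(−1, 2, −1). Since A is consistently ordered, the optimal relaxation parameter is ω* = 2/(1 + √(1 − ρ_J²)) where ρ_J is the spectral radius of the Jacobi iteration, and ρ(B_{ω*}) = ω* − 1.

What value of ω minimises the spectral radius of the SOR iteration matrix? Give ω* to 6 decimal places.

ω* = 1.952813

[ρ_J] n=129: ρ(B_J) = cos(π/(n+1)) = cos(π/130) = 0.999708.
root = sin(π/130) = 0.0241637  (since 1−cos² = sin²).
So ω* = 2/1.0241637 = 1.952813 (Young).
ρ_SOR = ω* − 1 ≈ 0.952813.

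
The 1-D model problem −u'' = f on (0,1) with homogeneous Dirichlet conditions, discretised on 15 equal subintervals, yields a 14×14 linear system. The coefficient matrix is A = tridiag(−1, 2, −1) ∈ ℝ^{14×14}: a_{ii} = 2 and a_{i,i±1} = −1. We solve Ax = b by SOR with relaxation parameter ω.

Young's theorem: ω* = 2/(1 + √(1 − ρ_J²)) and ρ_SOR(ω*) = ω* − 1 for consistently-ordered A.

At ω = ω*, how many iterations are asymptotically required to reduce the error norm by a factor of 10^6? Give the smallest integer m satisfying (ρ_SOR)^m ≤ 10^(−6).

With n=14, ρ(Jacobi) = cos(π/15) = 0.9781476.
√(1 − cos²(π/15)) = sin(π/15) ≈ 0.2079117.
ω* = 2/(1 + 0.2079117) = 2/1.2079117 = 1.6557502.
[ρ_SOR] ω* − 1 = 0.6557502.
(0.6557502)^m ≤ 10^{−6}  ⇒  m·ln(0.6557502) ≤ −6·ln10  ⇒  m ≥ 32.740  ⇒  m = 33

m = 33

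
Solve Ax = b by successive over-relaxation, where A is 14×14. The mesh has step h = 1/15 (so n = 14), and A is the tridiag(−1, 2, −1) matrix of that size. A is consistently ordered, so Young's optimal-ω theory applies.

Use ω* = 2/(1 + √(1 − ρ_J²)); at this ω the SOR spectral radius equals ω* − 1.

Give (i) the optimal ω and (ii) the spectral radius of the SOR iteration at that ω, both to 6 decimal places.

½·tridiag(1,0,1) at n=14: λ_k = cos(kπ/15); max |λ| at k=1 ⇒ ρ_J = cos(π/15) ≈ 0.978148.
1 − cos²(π/15) = sin²(π/15) ⇒ √(1−ρ_J²) = sin(π/15) = 0.2079117.
So ω* = 2/1.2079117 = 1.655750 (Young).
ρ(B_{ω*}) = ω*−1 = 0.655750

ω* = 1.655750, ρ_SOR = 0.655750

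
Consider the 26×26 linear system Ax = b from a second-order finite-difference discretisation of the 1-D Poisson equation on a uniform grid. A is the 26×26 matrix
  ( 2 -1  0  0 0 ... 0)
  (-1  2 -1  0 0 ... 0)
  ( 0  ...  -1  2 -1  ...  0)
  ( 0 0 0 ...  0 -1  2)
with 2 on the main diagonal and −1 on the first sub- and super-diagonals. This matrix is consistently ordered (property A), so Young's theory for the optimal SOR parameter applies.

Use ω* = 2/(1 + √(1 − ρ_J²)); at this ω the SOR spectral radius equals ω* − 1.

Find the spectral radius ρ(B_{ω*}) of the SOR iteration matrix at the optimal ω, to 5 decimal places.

ρ_SOR = 0.79197

½·tridiag(1,0,1) at n=26: λ_k = cos(kπ/27); max |λ| at k=1 ⇒ ρ_J = cos(π/27) ≈ 0.99324.
√(1−ρ_J²) simplifies to sin(π/27) = 0.116093.
[ω*] 2 ÷ (1 + 0.116093) = 2 ÷ 1.116093 = 1.79197.
ρ(B_{ω*}) = ω*−1 = 0.79197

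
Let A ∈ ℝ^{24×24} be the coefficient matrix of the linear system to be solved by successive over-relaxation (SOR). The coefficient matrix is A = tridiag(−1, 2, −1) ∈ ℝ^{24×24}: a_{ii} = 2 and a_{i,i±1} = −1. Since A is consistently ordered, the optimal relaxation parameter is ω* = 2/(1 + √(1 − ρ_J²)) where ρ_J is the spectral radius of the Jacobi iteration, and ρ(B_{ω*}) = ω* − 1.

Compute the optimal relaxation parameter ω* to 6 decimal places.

ω* = 1.777251

With n=24, ρ(Jacobi) = cos(π/25) = 0.992115.
1 − cos²(π/25) = sin²(π/25) ⇒ √(1−ρ_J²) = sin(π/25) = 0.1253332.
[ω*] 2 ÷ (1 + 0.1253332) = 2 ÷ 1.1253332 = 1.777251.
ρ_SOR = ω* − 1 = 1.777251 − 1 = 0.777251.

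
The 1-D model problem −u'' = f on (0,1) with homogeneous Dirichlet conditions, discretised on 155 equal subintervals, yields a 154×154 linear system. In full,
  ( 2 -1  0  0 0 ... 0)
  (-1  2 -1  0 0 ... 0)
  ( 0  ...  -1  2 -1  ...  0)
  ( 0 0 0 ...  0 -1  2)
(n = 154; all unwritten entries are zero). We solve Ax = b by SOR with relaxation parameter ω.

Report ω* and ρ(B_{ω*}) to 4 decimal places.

spectrum of D⁻¹(L+U) = {cos(kπ/155) : 1≤k≤154}; ρ_J = cos(π/155) = 0.9998.
1 − cos²(π/155) = sin²(π/155) ⇒ √(1−ρ_J²) = sin(π/155) = 0.02027.
[ω*] 2 ÷ (1 + 0.02027) = 2 ÷ 1.02027 = 1.9603.
ρ_SOR = ω* − 1 = 1.9603 − 1 = 0.9603.

ω* = 1.9603, ρ_SOR = 0.9603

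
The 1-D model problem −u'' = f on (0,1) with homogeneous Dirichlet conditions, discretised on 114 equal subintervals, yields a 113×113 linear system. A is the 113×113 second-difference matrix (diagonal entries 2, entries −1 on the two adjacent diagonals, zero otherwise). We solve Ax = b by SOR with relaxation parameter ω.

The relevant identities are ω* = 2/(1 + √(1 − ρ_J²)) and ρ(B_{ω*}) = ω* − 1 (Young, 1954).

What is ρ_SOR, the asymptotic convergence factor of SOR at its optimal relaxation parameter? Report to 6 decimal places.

spectrum of D⁻¹(L+U) = {cos(kπ/114) : 1≤k≤113}; ρ_J = cos(π/114) = 0.999620.
root = sin(π/114) = 0.0275543  (since 1−cos² = sin²).
[ω*] 2 ÷ (1 + 0.0275543) = 2 ÷ 1.0275543 = 1.946369.
[ρ_SOR] ω* − 1 = 0.946369.

ρ_SOR = 0.946369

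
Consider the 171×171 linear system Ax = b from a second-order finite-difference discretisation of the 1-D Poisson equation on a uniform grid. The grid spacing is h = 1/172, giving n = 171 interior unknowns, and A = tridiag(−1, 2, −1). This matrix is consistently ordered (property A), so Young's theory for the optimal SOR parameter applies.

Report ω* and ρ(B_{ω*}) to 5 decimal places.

[ρ_J] n=171: ρ(B_J) = cos(π/(n+1)) = cos(π/172) = 0.99983.
√(1−ρ_J²) simplifies to sin(π/172) = 0.018264.
ω* = 2/(1+0.018264) = 1.96413
At ω = 1.96413 every |λ(B_ω)| = ω−1, so ρ_SOR = 0.96413.

ω* = 1.96413, ρ_SOR = 0.96413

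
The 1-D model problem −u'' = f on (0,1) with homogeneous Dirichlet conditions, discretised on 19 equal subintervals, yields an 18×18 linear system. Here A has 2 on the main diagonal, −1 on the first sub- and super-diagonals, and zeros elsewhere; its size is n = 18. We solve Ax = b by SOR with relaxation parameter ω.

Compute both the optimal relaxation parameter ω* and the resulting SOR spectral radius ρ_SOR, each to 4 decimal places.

ω* = 1.7173, ρ_SOR = 0.7173

B_J for the 18×18 system has eigenvalues cos(kπ/19); ρ_J = cos(π/19) = 0.9864.
√(1 − cos²(π/19)) = sin(π/19) ≈ 0.16459.
Then 2/(1+√(1−ρ_J²)) = 2/(1+0.16459); ω* = 2/1.16459 = 1.7173.
ρ(B_{ω*}) = ω*−1 = 0.7173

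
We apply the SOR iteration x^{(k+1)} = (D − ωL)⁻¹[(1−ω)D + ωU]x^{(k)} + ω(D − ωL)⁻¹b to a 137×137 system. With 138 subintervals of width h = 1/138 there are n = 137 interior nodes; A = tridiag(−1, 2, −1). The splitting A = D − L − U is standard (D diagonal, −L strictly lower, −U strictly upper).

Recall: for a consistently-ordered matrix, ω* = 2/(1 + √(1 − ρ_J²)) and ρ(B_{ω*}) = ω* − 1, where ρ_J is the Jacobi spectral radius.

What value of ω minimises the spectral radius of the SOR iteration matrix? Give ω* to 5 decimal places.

ω* = 1.95549

[ρ_J] n=137: ρ(B_J) = cos(π/(n+1)) = cos(π/138) = 0.99974.
root = sin(π/138) = 0.022763  (since 1−cos² = sin²).
Then 2/(1+√(1−ρ_J²)) = 2/(1+0.022763); ω* = 2/1.022763 = 1.95549.
At ω = 1.95549 every |λ(B_ω)| = ω−1, so ρ_SOR = 0.95549.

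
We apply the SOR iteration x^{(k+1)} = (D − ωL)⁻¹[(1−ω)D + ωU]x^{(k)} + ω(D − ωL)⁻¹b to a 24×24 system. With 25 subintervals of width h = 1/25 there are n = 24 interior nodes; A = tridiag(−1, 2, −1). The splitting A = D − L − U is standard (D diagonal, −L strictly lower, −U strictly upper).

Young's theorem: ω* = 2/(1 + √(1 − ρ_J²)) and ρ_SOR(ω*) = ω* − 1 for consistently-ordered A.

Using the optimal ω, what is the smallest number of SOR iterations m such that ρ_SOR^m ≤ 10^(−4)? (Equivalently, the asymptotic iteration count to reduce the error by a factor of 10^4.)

m = 37

ρ_J = max_k |cos(kπ/25)| = cos(π/25) = 0.9921147
√(1−ρ_J²) simplifies to sin(π/25) = 0.1253332.
ω* = 2 / (1 + 0.1253332) = 2 / 1.1253332 ≈ 1.7772514.
ρ(B_{ω*}) = ω*−1 = 0.7772514
ρ_SOR^m ≤ 10^(−4) ⇔ m ≥ 4·ln10/(−ln 0.7772514) = 9.21034/0.251991 = 36.550; m = ⌈36.550⌉ = 37.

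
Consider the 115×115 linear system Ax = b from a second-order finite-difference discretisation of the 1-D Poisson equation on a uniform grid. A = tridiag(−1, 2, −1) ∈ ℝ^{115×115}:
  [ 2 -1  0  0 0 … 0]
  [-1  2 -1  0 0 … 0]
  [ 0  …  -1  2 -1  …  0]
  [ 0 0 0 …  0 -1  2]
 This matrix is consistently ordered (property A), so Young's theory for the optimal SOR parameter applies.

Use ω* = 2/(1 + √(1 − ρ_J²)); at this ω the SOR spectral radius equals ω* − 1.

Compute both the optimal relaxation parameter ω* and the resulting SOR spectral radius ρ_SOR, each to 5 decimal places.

ω* = 1.94727, ρ_SOR = 0.94727

[ρ_J] n=115: ρ(B_J) = cos(π/(n+1)) = cos(π/116) = 0.99963.
√(1 − cos²(π/116)) = sin(π/116) ≈ 0.027079.
So ω* = 2/1.027079 = 1.94727 (Young).
and ρ(B_{ω*}) = 1.94727 − 1 = 0.94727.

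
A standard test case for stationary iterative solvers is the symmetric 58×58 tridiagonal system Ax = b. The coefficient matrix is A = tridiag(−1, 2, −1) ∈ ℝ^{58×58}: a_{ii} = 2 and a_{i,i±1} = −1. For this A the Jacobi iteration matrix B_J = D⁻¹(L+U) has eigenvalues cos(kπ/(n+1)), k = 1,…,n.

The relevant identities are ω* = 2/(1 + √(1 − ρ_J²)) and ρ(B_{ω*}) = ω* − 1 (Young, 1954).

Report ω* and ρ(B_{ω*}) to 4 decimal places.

ω* = 1.8989, ρ_SOR = 0.8989

n=58: λ(B_J) = 1 − λ(A)/2 = cos(kπ/59); k=1 gives ρ_J = 0.9986.
√(1 − cos²(π/59)) = sin(π/59) ≈ 0.05322.
Young: ω* = 2/(1+√(1−ρ_J²)) = 2/(1+0.05322) = 2/1.05322 = 1.8989.
and ρ(B_{ω*}) = 1.8989 − 1 = 0.8989.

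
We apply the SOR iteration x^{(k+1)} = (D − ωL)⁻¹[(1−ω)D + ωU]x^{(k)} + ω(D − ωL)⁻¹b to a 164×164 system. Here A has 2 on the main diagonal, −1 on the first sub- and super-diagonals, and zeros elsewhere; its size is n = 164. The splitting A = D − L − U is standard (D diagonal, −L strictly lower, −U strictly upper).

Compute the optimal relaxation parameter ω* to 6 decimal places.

ω* = 1.962634

B_J for the 164×164 system has eigenvalues cos(kπ/165); ρ_J = cos(π/165) = 0.999819.
√(1−ρ_J²) = |sin(π/165)| = 0.0190388
Young: ω* = 2/(1+√(1−ρ_J²)) = 2/(1+0.0190388) = 2/1.0190388 = 1.962634.
Hence ρ(B_{ω*}) = 1.962634 − 1 = 0.962634.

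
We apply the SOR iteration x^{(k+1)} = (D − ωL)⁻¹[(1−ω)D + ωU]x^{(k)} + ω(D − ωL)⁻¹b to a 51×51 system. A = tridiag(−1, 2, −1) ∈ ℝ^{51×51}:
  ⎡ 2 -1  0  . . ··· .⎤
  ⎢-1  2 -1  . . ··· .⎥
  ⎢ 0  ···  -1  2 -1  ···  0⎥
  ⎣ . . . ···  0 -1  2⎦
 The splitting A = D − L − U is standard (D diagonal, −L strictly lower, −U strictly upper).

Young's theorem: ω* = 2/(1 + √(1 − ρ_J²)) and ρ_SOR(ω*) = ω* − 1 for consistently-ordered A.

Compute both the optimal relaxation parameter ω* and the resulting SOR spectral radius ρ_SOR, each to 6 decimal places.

ω* = 1.886119, ρ_SOR = 0.886119

n=51: λ(B_J) = 1 − λ(A)/2 = cos(kπ/52); k=1 gives ρ_J = 0.998176.
√(1 − cos²(π/52)) = sin(π/52) ≈ 0.0603785.
ω* = 2/(1+0.0603785) = 1.886119
Hence ρ(B_{ω*}) = 1.886119 − 1 = 0.886119.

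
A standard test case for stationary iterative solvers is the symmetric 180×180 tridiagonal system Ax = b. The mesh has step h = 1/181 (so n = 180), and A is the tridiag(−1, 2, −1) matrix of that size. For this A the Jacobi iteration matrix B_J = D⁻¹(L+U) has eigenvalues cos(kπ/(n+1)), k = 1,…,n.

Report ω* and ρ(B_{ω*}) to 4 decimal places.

spectrum of D⁻¹(L+U) = {cos(kπ/181) : 1≤k≤180}; ρ_J = cos(π/181) = 0.9998.
√(1 − cos²(π/181)) = sin(π/181) ≈ 0.01736.
ω* = 2 / (1 + 0.01736) = 2 / 1.01736 ≈ 1.9659.
ρ(B_{ω*}) = ω*−1 = 0.9659

ω* = 1.9659, ρ_SOR = 0.9659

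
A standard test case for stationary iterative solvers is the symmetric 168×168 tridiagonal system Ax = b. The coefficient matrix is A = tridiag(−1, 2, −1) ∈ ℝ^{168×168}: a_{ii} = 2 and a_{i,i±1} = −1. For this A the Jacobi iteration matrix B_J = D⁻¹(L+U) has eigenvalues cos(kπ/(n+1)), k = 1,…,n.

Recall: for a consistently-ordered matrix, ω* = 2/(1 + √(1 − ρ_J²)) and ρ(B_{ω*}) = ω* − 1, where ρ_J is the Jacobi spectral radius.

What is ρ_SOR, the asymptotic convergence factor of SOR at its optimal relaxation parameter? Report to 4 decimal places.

ρ_SOR = 0.9635

spectrum of D⁻¹(L+U) = {cos(kπ/169) : 1≤k≤168}; ρ_J = cos(π/169) = 0.9998.
√(1−ρ_J²) simplifies to sin(π/169) = 0.01859.
ω* = 2/(1 + 0.01859) = 2/1.01859 = 1.9635.
ρ_SOR = ω* − 1 = 1.9635 − 1 = 0.9635.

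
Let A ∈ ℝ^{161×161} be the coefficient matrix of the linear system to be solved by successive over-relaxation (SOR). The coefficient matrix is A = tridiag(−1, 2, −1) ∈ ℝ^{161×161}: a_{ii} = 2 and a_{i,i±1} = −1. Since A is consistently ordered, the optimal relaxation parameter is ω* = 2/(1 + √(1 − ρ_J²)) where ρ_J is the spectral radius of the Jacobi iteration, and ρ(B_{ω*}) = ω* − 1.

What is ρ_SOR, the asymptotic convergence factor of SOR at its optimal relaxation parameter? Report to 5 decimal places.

ρ_SOR = 0.96196

n=161: λ(B_J) = 1 − λ(A)/2 = cos(kπ/162); k=1 gives ρ_J = 0.99981.
root = sin(π/162) = 0.019391  (since 1−cos² = sin²).
[ω*] 2 ÷ (1 + 0.019391) = 2 ÷ 1.019391 = 1.96196.
and ρ(B_{ω*}) = 1.96196 − 1 = 0.96196.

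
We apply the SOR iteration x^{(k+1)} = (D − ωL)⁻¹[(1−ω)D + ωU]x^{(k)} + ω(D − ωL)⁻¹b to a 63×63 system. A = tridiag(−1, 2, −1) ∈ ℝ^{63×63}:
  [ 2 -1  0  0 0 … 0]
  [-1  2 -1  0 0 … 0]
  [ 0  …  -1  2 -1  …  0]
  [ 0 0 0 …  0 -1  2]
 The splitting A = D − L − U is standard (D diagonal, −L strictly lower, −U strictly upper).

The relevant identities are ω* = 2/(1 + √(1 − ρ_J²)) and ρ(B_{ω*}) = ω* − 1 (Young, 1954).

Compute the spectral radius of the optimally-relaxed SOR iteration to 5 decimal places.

½·tridiag(1,0,1) at n=63: λ_k = cos(kπ/64); max |λ| at k=1 ⇒ ρ_J = cos(π/64) ≈ 0.99880.
√(1−ρ_J²) = |sin(π/64)| = 0.049068
Young: ω* = 2/(1+√(1−ρ_J²)) = 2/(1+0.049068) = 2/1.049068 = 1.90645.
[ρ_SOR] ω* − 1 = 0.90645.

ρ_SOR = 0.90645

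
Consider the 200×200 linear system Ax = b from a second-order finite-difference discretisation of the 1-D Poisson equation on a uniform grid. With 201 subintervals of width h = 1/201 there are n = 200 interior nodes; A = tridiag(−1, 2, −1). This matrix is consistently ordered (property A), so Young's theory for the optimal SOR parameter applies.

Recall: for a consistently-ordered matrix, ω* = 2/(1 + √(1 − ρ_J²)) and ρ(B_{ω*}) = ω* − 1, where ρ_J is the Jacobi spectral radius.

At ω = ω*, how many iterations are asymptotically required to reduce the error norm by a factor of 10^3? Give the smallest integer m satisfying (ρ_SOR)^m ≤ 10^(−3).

m = 221

ρ_J = max_k |cos(kπ/201)| = cos(π/201) = 0.9998779
√(1−ρ_J²) = |sin(π/201)| = 0.0156292
ω* = 2/(1+0.0156292) = 1.9692226
ρ_SOR = ω* − 1 ≈ 0.9692226.
For 3 digits: m = 3·ln10 / (−ln 0.9692226) = 6.90776/0.031261 = 220.971; round up → m = 221.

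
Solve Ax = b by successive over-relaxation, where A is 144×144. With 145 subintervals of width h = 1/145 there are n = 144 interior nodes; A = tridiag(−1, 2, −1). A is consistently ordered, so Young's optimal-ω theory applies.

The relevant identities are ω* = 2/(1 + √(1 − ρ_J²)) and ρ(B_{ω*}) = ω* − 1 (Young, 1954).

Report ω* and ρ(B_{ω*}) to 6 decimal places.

ω* = 1.957590, ρ_SOR = 0.957590

[ρ_J] n=144: ρ(B_J) = cos(π/(n+1)) = cos(π/145) = 0.999765.
1 − cos²(π/145) = sin²(π/145) ⇒ √(1−ρ_J²) = sin(π/145) = 0.0216645.
So ω* = 2/1.0216645 = 1.957590 (Young).
ρ_SOR = ω* − 1 = 1.957590 − 1 = 0.957590.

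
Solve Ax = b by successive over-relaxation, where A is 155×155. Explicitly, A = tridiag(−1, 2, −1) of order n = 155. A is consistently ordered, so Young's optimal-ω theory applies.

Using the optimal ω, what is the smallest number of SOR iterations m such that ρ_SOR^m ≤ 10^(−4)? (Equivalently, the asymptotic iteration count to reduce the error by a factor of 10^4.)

n=155: λ(B_J) = 1 − λ(A)/2 = cos(kπ/156); k=1 gives ρ_J = 0.9997972.
root = sin(π/156) = 0.0201371  (since 1−cos² = sin²).
Then 2/(1+√(1−ρ_J²)) = 2/(1+0.0201371); ω* = 2/1.0201371 = 1.9605208.
[ρ_SOR] ω* − 1 = 0.9605208.
ρ_SOR^m ≤ 10^(−4) ⇔ m ≥ 4·ln10/(−ln 0.9605208) = 9.21034/0.0402796 = 228.660; m = ⌈228.660⌉ = 229.

m = 229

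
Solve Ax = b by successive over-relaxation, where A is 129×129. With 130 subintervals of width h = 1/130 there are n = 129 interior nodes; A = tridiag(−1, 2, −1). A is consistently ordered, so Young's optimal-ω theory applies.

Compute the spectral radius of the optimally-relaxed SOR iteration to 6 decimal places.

½·tridiag(1,0,1) at n=129: λ_k = cos(kπ/130); max |λ| at k=1 ⇒ ρ_J = cos(π/130) ≈ 0.999708.
√(1−ρ_J²) = |sin(π/130)| = 0.0241637
So ω* = 2/1.0241637 = 1.952813 (Young).
and ρ(B_{ω*}) = 1.952813 − 1 = 0.952813.

ρ_SOR = 0.952813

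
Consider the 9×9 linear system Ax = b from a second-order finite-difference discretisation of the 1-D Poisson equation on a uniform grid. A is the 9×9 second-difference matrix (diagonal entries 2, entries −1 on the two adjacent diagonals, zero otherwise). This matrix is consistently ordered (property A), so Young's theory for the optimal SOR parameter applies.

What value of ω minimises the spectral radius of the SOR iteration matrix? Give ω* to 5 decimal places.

spectrum of D⁻¹(L+U) = {cos(kπ/10) : 1≤k≤9}; ρ_J = cos(π/10) = 0.95106.
√(1−ρ_J²) simplifies to sin(π/10) = 0.309017.
[ω*] 2 ÷ (1 + 0.309017) = 2 ÷ 1.309017 = 1.52786.
and ρ(B_{ω*}) = 1.52786 − 1 = 0.52786.

ω* = 1.52786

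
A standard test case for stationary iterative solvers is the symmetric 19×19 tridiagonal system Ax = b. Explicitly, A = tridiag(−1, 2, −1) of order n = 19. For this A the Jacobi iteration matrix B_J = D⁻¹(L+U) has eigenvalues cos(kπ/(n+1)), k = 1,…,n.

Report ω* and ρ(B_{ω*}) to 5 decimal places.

ω* = 1.72945, ρ_SOR = 0.72945

ρ_J = max_k |cos(kπ/20)| = cos(π/20) = 0.98769
√(1 − cos²(π/20)) = sin(π/20) ≈ 0.156434.
Young: ω* = 2/(1+√(1−ρ_J²)) = 2/(1+0.156434) = 2/1.156434 = 1.72945.
At ω = 1.72945 every |λ(B_ω)| = ω−1, so ρ_SOR = 0.72945.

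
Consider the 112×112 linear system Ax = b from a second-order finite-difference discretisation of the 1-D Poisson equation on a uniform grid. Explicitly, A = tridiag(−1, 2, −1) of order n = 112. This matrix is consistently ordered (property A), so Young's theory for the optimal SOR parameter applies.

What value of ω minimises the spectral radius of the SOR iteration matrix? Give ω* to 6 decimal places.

ω* = 1.945907

[ρ_J] n=112: ρ(B_J) = cos(π/(n+1)) = cos(π/113) = 0.999614.
1 − cos²(π/113) = sin²(π/113) ⇒ √(1−ρ_J²) = sin(π/113) = 0.0277981.
[ω*] 2 ÷ (1 + 0.0277981) = 2 ÷ 1.0277981 = 1.945907.
ρ(B_{ω*}) = ω*−1 = 0.945907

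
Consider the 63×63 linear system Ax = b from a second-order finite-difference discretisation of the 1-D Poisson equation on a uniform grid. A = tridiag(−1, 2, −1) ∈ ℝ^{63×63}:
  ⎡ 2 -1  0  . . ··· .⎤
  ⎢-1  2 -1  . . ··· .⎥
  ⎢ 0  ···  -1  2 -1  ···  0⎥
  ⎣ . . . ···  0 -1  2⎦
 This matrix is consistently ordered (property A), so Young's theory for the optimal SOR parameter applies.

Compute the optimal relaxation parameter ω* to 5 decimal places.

ω* = 1.90645

B_J for the 63×63 system has eigenvalues cos(kπ/64); ρ_J = cos(π/64) = 0.99880.
root = sin(π/64) = 0.049068  (since 1−cos² = sin²).
ω* = 2/(1+0.049068) = 1.90645
ρ_SOR = ω* − 1 = 1.90645 − 1 = 0.90645.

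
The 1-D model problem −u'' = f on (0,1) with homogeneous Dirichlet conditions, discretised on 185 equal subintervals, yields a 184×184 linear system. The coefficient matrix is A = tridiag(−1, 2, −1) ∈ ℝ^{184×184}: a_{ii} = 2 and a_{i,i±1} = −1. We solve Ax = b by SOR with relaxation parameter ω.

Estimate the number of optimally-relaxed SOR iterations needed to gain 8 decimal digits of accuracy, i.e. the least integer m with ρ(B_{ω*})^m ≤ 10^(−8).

½·tridiag(1,0,1) at n=184: λ_k = cos(kπ/185); max |λ| at k=1 ⇒ ρ_J = cos(π/185) ≈ 0.9998558.
1 − cos²(π/185) = sin²(π/185) ⇒ √(1−ρ_J²) = sin(π/185) = 0.0169808.
[ω*] 2 ÷ (1 + 0.0169808) = 2 ÷ 1.0169808 = 1.9666055.
ρ_SOR = ω* − 1 ≈ 0.9666055.
8·ln10 = 18.4207; −ln(0.9666055) = 0.0339648; m = ⌈18.4207/0.0339648⌉ = ⌈542.347⌉ = 543.

m = 543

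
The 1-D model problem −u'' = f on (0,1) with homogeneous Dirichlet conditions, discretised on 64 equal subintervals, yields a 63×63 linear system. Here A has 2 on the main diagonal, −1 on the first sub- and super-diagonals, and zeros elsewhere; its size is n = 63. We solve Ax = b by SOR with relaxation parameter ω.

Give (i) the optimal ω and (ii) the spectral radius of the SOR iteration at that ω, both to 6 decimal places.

[ρ_J] n=63: ρ(B_J) = cos(π/(n+1)) = cos(π/64) = 0.998795.
1 − cos²(π/64) = sin²(π/64) ⇒ √(1−ρ_J²) = sin(π/64) = 0.0490677.
So ω* = 2/1.0490677 = 1.906455 (Young).
ρ_SOR = ω* − 1 = 1.906455 − 1 = 0.906455.

ω* = 1.906455, ρ_SOR = 0.906455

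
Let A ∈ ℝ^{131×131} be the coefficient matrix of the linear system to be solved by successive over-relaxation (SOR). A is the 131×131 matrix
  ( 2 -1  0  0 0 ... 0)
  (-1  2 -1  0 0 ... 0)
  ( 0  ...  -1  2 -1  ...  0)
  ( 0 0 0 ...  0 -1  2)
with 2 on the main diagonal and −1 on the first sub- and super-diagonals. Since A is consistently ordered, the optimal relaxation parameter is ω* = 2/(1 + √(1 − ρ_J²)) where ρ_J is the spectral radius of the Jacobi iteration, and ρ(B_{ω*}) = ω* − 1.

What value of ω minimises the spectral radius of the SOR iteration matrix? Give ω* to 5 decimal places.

ω* = 1.95351

½·tridiag(1,0,1) at n=131: λ_k = cos(kπ/132); max |λ| at k=1 ⇒ ρ_J = cos(π/132) ≈ 0.99972.
√(1−ρ_J²) = |sin(π/132)| = 0.023798
ω* = 2/(1+0.023798) = 1.95351
ρ(B_{ω*}) = ω*−1 = 0.95351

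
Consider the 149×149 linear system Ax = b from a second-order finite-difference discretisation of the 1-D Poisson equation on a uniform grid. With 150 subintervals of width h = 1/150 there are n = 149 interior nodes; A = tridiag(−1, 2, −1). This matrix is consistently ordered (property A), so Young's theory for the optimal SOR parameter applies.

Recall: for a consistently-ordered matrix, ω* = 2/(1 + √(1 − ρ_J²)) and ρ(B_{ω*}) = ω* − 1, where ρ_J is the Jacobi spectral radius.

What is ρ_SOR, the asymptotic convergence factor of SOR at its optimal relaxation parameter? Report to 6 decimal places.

ρ_SOR = 0.958974

[ρ_J] n=149: ρ(B_J) = cos(π/(n+1)) = cos(π/150) = 0.999781.
root = sin(π/150) = 0.0209424  (since 1−cos² = sin²).
[ω*] 2 ÷ (1 + 0.0209424) = 2 ÷ 1.0209424 = 1.958974.
At ω = 1.958974 every |λ(B_ω)| = ω−1, so ρ_SOR = 0.958974.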